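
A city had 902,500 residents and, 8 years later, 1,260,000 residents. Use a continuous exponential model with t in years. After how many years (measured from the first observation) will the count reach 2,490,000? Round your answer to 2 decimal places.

t ≈ 24.33 years

r = ln(1260000/902500) / 8 ≈ 0.041712 per year
t = ln(2490000/902500) / r = 1.01487 / 0.041712 ≈ 24.33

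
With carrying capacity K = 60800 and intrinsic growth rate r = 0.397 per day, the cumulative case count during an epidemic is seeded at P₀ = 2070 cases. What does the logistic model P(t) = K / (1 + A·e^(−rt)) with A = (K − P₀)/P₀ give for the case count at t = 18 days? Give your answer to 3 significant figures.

≈ 59,500 cases

A = (60800 − 2070)/2070 = 28.37198
P(18) = 60800 / (1 + 28.37198·e^(−0.397·18)) = 60800 / (1 + 28.37198·0.000788)
= 60800 / 1.02236 ≈ 59470.4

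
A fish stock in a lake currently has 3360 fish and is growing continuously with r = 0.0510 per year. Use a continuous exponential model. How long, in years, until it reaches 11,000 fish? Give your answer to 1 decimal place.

11000 = 3360 · e^(0.051·t)
t = ln(11000/3360) / 0.051 = ln(3.27381) / 0.051 = 1.18595 / 0.051

t ≈ 23.3 years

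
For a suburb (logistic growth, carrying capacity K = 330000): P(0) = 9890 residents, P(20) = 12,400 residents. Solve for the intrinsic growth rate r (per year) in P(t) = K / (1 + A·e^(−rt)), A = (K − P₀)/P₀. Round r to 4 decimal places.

A = (330000 − 9890)/9890 = 32.36704
12400 = 330000/(1 + 32.36704·e^(−r·20)) → e^(−20r) = (26.6129 − 1)/32.36704 = 0.791327
r = −ln(0.791327)/20 = 0.23404/20

r ≈ 0.0117 per year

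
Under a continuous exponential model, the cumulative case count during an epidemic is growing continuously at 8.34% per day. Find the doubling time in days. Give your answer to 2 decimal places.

doubling time ≈ 8.31 days

doubling time = ln(2) / |r| = 0.69315 / 0.0834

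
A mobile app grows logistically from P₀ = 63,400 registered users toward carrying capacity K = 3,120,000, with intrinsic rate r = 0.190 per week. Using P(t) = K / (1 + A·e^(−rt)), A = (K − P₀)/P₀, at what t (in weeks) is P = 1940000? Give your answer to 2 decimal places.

A = (3120000 − 63400)/63400 = 48.21136
1940000 = 3120000/(1 + 48.21136·e^(−0.19t)) → 1 + 48.21136·e^(−0.19t) = 1.60825
e^(−0.19t) = 0.012616 → t = ln(79.26274)/0.19 = 4.37277/0.19

t ≈ 23.01 weeks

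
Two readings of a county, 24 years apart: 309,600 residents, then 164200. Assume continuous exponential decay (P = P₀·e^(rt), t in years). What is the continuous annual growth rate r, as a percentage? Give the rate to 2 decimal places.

164200 = 309600 · e^(r·24)
e^(24r) = 164200/309600 = 0.53036
r = ln(0.53036) / 24 = -0.6342 / 24

r ≈ -2.64% per year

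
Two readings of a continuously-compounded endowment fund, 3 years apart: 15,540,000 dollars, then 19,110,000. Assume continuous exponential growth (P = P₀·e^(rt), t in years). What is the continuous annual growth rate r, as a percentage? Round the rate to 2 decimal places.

r ≈ 6.89% per year

19110000 = 15540000 · e^(r·3)
e^(3r) = 19110000/15540000 = 1.22973
r = ln(1.22973) / 3 = 0.20679 / 3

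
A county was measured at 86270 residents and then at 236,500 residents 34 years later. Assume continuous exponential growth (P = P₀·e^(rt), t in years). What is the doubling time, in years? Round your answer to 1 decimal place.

r = ln(236500/86270) / 34 = ln(2.74139) / 34 ≈ 0.029661 per year
doubling time = ln 2 / |r| = 0.69315 / 0.029661

doubling time ≈ 23.4 years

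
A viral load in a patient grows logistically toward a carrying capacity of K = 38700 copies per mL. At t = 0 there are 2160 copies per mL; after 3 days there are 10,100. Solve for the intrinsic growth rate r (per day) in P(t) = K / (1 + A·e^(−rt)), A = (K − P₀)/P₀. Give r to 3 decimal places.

A = (38700 − 2160)/2160 = 16.91667
10100 = 38700/(1 + 16.91667·e^(−r·3)) → e^(−3r) = (3.83168 − 1)/16.91667 = 0.16739
r = −ln(0.16739)/3 = 1.78743/3

r ≈ 0.596 per day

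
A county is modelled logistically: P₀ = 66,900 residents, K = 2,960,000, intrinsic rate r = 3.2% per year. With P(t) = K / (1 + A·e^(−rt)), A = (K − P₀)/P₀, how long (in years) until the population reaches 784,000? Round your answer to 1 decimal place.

A = (2960000 − 66900)/66900 = 43.24514
784000 = 2960000/(1 + 43.24514·e^(−0.032t)) → 1 + 43.24514·e^(−0.032t) = 3.77551
e^(−0.032t) = 0.064181 → t = ln(15.58097)/0.032 = 2.74605/0.032

t ≈ 85.8 years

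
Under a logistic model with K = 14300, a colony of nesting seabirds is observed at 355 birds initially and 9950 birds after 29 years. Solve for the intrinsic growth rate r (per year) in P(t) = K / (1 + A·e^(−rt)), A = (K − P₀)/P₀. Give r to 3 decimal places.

r ≈ 0.155 per year

A = (14300 − 355)/355 = 39.28169
9950 = 14300/(1 + 39.28169·e^(−r·29)) → e^(−29r) = (1.43719 − 1)/39.28169 = 0.01113
r = −ln(0.01113)/29 = 4.49816/29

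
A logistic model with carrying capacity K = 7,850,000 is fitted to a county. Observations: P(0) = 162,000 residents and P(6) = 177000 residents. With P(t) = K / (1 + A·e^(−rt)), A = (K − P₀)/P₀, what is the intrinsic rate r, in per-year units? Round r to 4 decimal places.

A = (7850000 − 162000)/162000 = 47.45679
177000 = 7850000/(1 + 47.45679·e^(−r·6)) → e^(−6r) = (44.35028 − 1)/47.45679 = 0.913468
r = −ln(0.913468)/6 = 0.09051/6

r ≈ 0.0151 per year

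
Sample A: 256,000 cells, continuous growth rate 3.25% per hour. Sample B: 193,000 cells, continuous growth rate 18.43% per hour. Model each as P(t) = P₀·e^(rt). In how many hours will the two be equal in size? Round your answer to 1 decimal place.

t ≈ 1.9 hours

256000·e^(0.0325t) = 193000·e^(0.1843t)
256000/193000 = e^((0.1843 − 0.0325)t) → ln(1.32642) = 0.1518·t
t = 0.28249 / 0.1518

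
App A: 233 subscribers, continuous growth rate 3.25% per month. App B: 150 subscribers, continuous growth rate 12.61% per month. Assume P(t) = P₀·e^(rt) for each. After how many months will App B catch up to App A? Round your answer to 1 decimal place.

233·e^(0.0325t) = 150·e^(0.1261t)
233/150 = e^((0.1261 − 0.0325)t) → ln(1.55333) = 0.0936·t
t = 0.4404 / 0.0936

t ≈ 4.7 months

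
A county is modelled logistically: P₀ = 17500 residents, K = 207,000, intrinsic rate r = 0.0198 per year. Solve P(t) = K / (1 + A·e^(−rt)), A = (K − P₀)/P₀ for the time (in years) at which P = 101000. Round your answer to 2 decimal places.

A = (207000 − 17500)/17500 = 10.82857
101000 = 207000/(1 + 10.82857·e^(−0.0198t)) → 1 + 10.82857·e^(−0.0198t) = 2.0495
e^(−0.0198t) = 0.09692 → t = ln(10.31779)/0.0198 = 2.33387/0.0198

t ≈ 117.87 years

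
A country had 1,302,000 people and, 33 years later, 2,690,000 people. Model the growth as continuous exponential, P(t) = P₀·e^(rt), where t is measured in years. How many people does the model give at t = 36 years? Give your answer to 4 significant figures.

≈ 2,873,000 people

r = ln(2690000/1302000) / 33 ≈ 0.021989 per year
P(36) = 1302000 · e^(0.021989·36) = 1302000 · 2.20694 ≈ 2873435.74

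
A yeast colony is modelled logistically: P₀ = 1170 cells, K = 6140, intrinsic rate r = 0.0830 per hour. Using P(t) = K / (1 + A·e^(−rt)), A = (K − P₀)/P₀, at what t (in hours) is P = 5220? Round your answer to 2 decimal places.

t ≈ 38.34 hours

A = (6140 − 1170)/1170 = 4.24786
5220 = 6140/(1 + 4.24786·e^(−0.083t)) → 1 + 4.24786·e^(−0.083t) = 1.17625
e^(−0.083t) = 0.04149 → t = ln(24.10201)/0.083 = 3.1823/0.083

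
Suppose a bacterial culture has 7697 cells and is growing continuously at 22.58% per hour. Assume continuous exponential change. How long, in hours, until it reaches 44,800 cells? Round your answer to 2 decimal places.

44800 = 7697 · e^(0.2258·t)
t = ln(44800/7697) / 0.2258 = ln(5.82045) / 0.2258 = 1.76138 / 0.2258

t ≈ 7.80 hours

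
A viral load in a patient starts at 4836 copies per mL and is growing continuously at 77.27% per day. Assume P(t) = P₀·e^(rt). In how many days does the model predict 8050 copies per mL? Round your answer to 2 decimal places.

t ≈ 0.66 days

8050 = 4836 · e^(0.7727·t)
t = ln(8050/4836) / 0.7727 = ln(1.6646) / 0.7727 = 0.50958 / 0.7727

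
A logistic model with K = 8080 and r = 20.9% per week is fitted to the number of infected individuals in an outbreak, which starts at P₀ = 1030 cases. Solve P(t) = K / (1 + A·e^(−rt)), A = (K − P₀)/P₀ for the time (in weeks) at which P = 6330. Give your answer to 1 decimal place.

t ≈ 15.4 weeks

A = (8080 − 1030)/1030 = 6.84466
6330 = 8080/(1 + 6.84466·e^(−0.209t)) → 1 + 6.84466·e^(−0.209t) = 1.27646
e^(−0.209t) = 0.040391 → t = ln(24.75811)/0.209 = 3.20915/0.209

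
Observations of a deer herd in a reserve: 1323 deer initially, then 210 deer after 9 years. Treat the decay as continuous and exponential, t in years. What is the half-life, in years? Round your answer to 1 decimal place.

half-life ≈ 3.4 years

r = ln(210/1323) / 9 = ln(0.15873) / 9 ≈ -0.204506 per year
half-life = ln 2 / |r| = 0.69315 / 0.204506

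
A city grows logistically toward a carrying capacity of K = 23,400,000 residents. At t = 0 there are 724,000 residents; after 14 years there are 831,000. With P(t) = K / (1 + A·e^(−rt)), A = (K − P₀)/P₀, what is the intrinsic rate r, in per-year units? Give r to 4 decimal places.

A = (23400000 − 724000)/724000 = 31.32044
831000 = 23400000/(1 + 31.32044·e^(−r·14)) → e^(−14r) = (28.15884 − 1)/31.32044 = 0.867128
r = −ln(0.867128)/14 = 0.14257/14

r ≈ 0.0102 per year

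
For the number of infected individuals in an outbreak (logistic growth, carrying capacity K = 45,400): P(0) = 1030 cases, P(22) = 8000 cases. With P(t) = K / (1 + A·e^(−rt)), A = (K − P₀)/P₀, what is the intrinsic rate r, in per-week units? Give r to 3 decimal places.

r ≈ 0.101 per week

A = (45400 − 1030)/1030 = 43.07767
8000 = 45400/(1 + 43.07767·e^(−r·22)) → e^(−22r) = (5.675 − 1)/43.07767 = 0.108525
r = −ln(0.108525)/22 = 2.22078/22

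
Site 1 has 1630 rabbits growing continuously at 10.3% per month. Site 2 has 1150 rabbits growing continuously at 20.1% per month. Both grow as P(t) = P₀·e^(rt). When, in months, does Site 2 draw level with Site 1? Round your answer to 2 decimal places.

1630·e^(0.103t) = 1150·e^(0.201t)
1630/1150 = e^((0.201 − 0.103)t) → ln(1.41739) = 0.098·t
t = 0.34882 / 0.098

t ≈ 3.56 months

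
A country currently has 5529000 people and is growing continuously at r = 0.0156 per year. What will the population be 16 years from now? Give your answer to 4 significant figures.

P(16) = 5529000 · e^(0.0156·16) = 5529000 · e^(0.2496)
= 5529000 · 1.28351 ≈ 7096537.35

≈ 7,097,000 people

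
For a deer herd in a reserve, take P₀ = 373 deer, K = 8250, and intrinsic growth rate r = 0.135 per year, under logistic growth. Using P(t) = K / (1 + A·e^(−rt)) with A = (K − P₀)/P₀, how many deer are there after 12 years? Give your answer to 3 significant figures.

A = (8250 − 373)/373 = 21.11796
P(12) = 8250 / (1 + 21.11796·e^(−0.135·12)) = 8250 / (1 + 21.11796·0.197899)
= 8250 / 5.17922 ≈ 1592.9

≈ 1,590 deer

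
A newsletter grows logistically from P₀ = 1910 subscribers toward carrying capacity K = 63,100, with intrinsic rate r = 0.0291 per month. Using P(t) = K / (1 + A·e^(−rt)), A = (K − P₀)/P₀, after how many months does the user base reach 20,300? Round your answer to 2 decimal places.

A = (63100 − 1910)/1910 = 32.03665
20300 = 63100/(1 + 32.03665·e^(−0.0291t)) → 1 + 32.03665·e^(−0.0291t) = 3.10837
e^(−0.0291t) = 0.065811 → t = ln(15.19495)/0.0291 = 2.72096/0.0291

t ≈ 93.50 months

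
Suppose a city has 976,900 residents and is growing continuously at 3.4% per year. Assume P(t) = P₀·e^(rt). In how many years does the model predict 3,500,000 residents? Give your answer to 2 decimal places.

3500000 = 976900 · e^(0.034·t)
t = ln(3500000/976900) / 0.034 = ln(3.58276) / 0.034 = 1.27613 / 0.034

t ≈ 37.53 years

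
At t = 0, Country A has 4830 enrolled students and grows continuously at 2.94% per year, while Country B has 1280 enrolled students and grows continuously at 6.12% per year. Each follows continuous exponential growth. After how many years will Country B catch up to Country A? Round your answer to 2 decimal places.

4830·e^(0.0294t) = 1280·e^(0.0612t)
4830/1280 = e^((0.0612 − 0.0294)t) → ln(3.77344) = 0.0318·t
t = 1.32799 / 0.0318

t ≈ 41.76 years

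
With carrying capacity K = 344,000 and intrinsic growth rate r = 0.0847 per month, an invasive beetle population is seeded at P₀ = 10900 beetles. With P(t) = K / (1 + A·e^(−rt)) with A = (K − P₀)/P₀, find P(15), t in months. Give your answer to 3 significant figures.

≈ 35,900 beetles

A = (344000 − 10900)/10900 = 30.55963
P(15) = 344000 / (1 + 30.55963·e^(−0.0847·15)) = 344000 / (1 + 30.55963·0.280691)
= 344000 / 9.57782 ≈ 35916.31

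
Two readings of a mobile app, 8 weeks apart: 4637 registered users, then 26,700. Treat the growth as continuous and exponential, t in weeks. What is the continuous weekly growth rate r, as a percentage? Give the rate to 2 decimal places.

26700 = 4637 · e^(r·8)
e^(8r) = 26700/4637 = 5.75803
r = ln(5.75803) / 8 = 1.7506 / 8

r ≈ 21.88% per week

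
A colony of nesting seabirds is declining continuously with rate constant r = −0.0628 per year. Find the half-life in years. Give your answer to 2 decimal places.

half-life = ln(2) / |r| = 0.69315 / 0.0628

half-life ≈ 11.04 years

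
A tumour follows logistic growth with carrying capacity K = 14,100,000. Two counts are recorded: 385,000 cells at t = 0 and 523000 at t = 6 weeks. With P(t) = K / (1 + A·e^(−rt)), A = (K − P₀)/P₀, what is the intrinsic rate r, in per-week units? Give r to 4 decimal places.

r ≈ 0.0527 per week

A = (14100000 − 385000)/385000 = 35.62338
523000 = 14100000/(1 + 35.62338·e^(−r·6)) → e^(−6r) = (26.95985 − 1)/35.62338 = 0.728731
r = −ln(0.728731)/6 = 0.31645/6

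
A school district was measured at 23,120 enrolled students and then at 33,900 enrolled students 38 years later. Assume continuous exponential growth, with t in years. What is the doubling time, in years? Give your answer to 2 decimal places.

doubling time ≈ 68.82 years

r = ln(33900/23120) / 38 = ln(1.46626) / 38 ≈ 0.010071 per year
doubling time = ln 2 / |r| = 0.69315 / 0.010071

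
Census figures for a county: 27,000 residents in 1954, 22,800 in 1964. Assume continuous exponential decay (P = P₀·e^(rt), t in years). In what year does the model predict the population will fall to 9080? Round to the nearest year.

year 2018

r = ln(22800/27000) / 10 = -0.16908/10 ≈ -0.016908 per year
t = ln(9080/27000) / r = -1.08976/-0.016908 ≈ 64.45 years after 1954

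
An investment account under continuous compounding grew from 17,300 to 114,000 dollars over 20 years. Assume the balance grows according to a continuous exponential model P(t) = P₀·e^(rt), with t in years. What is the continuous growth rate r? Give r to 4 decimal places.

r ≈ 0.0943 per year

114000 = 17300 · e^(r·20)
e^(20r) = 114000/17300 = 6.5896
r = ln(6.5896) / 20 = 1.88549 / 20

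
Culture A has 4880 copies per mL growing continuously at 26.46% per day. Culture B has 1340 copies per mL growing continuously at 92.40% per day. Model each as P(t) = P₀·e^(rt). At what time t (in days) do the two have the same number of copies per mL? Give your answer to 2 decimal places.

t ≈ 1.96 days

4880·e^(0.2646t) = 1340·e^(0.924t)
4880/1340 = e^((0.924 − 0.2646)t) → ln(3.64179) = 0.6594·t
t = 1.29248 / 0.6594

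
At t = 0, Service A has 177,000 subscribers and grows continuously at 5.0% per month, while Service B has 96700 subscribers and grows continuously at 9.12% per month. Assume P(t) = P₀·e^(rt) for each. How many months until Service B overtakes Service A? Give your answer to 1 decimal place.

t ≈ 14.7 months

177000·e^(0.05t) = 96700·e^(0.0912t)
177000/96700 = e^((0.0912 − 0.05)t) → ln(1.8304) = 0.0412·t
t = 0.60454 / 0.0412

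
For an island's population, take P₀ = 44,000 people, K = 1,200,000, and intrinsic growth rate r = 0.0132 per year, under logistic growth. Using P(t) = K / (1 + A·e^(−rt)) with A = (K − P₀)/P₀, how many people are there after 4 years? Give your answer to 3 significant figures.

A = (1200000 − 44000)/44000 = 26.27273
P(4) = 1200000 / (1 + 26.27273·e^(−0.0132·4)) = 1200000 / (1 + 26.27273·0.94857)
= 1200000 / 25.92151 ≈ 46293.59

≈ 46,300 people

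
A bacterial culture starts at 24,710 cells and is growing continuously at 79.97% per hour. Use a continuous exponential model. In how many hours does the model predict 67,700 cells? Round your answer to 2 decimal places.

67700 = 24710 · e^(0.7997·t)
t = ln(67700/24710) / 0.7997 = ln(2.73978) / 0.7997 = 1.00788 / 0.7997

t ≈ 1.26 hours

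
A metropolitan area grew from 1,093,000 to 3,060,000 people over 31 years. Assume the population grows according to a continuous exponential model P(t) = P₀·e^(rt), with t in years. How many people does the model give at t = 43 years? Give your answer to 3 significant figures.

≈ 4,560,000 people

r = ln(3060000/1093000) / 31 ≈ 0.033209 per year
P(43) = 1093000 · e^(0.033209·43) = 1093000 · 4.17035 ≈ 4558194.82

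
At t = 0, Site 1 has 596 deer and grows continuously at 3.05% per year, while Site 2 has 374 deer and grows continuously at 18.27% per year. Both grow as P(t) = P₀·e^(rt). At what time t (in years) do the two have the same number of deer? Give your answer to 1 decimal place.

t ≈ 3.1 years

596·e^(0.0305t) = 374·e^(0.1827t)
596/374 = e^((0.1827 − 0.0305)t) → ln(1.59358) = 0.1522·t
t = 0.46598 / 0.1522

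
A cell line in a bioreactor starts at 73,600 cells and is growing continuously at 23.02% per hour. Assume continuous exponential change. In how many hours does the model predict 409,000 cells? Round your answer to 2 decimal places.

t ≈ 7.45 hours

409000 = 73600 · e^(0.2302·t)
t = ln(409000/73600) / 0.2302 = ln(5.55707) / 0.2302 = 1.71507 / 0.2302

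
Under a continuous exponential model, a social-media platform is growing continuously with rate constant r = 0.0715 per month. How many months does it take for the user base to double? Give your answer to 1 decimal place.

doubling time ≈ 9.7 months

doubling time = ln(2) / |r| = 0.69315 / 0.0715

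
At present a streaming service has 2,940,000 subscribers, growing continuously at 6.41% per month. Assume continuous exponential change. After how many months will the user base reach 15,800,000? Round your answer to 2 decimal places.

t ≈ 26.23 months

15800000 = 2940000 · e^(0.0641·t)
t = ln(15800000/2940000) / 0.0641 = ln(5.37415) / 0.0641 = 1.6816 / 0.0641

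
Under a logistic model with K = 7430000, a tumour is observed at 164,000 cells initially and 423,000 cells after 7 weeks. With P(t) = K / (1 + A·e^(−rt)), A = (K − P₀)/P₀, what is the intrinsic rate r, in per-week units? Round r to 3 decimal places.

r ≈ 0.141 per week

A = (7430000 − 164000)/164000 = 44.30488
423000 = 7430000/(1 + 44.30488·e^(−r·7)) → e^(−7r) = (17.56501 − 1)/44.30488 = 0.373887
r = −ln(0.373887)/7 = 0.9838/7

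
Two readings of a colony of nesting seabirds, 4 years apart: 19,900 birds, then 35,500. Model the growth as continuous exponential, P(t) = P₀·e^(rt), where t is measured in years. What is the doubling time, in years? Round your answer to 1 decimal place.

r = ln(35500/19900) / 4 = ln(1.78392) / 4 ≈ 0.144703 per year
doubling time = ln 2 / |r| = 0.69315 / 0.144703

doubling time ≈ 4.8 years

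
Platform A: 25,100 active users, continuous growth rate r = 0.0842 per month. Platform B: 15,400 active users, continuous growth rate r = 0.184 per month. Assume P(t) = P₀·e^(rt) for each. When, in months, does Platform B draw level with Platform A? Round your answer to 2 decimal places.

t ≈ 4.89 months

25100·e^(0.0842t) = 15400·e^(0.184t)
25100/15400 = e^((0.184 − 0.0842)t) → ln(1.62987) = 0.0998·t
t = 0.4885 / 0.0998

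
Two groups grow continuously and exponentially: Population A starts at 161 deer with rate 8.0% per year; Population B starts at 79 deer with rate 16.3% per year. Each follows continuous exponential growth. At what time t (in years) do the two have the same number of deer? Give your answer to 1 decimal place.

161·e^(0.08t) = 79·e^(0.163t)
161/79 = e^((0.163 − 0.08)t) → ln(2.03797) = 0.083·t
t = 0.71196 / 0.083

t ≈ 8.6 years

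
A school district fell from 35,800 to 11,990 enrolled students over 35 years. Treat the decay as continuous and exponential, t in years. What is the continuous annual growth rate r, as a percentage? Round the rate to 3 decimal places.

11990 = 35800 · e^(r·35)
e^(35r) = 11990/35800 = 0.33492
r = ln(0.33492) / 35 = -1.09387 / 35

r ≈ -3.125% per year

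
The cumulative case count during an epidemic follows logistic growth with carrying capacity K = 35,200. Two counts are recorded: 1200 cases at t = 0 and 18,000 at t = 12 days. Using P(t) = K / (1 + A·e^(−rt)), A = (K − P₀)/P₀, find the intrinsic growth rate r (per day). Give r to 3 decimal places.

r ≈ 0.282 per day

A = (35200 − 1200)/1200 = 28.33333
18000 = 35200/(1 + 28.33333·e^(−r·12)) → e^(−12r) = (1.95556 − 1)/28.33333 = 0.033725
r = −ln(0.033725)/12 = 3.3895/12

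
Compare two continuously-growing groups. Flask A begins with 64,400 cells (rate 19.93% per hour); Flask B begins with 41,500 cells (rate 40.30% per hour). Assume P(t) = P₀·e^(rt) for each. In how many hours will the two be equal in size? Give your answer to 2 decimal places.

64400·e^(0.1993t) = 41500·e^(0.403t)
64400/41500 = e^((0.403 − 0.1993)t) → ln(1.55181) = 0.2037·t
t = 0.43942 / 0.2037

t ≈ 2.16 hours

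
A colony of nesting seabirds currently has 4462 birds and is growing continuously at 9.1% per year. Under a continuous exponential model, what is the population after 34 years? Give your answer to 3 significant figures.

≈ 98,500 birds

P(34) = 4462 · e^(0.091·34) = 4462 · e^(3.094)
= 4462 · 22.06516 ≈ 98454.75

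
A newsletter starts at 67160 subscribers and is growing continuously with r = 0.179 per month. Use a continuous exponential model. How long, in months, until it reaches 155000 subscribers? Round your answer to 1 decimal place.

t ≈ 4.7 months

155000 = 67160 · e^(0.179·t)
t = ln(155000/67160) / 0.179 = ln(2.30792) / 0.179 = 0.83635 / 0.179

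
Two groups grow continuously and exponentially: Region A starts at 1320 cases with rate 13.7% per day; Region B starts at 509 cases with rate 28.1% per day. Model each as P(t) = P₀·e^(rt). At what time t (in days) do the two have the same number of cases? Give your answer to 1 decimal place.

t ≈ 6.6 days

1320·e^(0.137t) = 509·e^(0.281t)
1320/509 = e^((0.281 − 0.137)t) → ln(2.59332) = 0.144·t
t = 0.95294 / 0.144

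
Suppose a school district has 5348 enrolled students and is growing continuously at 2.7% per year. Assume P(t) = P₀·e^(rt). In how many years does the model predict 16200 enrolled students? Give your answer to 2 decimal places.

t ≈ 41.05 years

16200 = 5348 · e^(0.027·t)
t = ln(16200/5348) / 0.027 = ln(3.02917) / 0.027 = 1.10829 / 0.027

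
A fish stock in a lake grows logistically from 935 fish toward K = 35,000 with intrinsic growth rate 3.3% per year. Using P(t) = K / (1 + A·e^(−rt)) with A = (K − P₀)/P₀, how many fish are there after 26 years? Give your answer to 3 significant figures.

≈ 2,130 fish

A = (35000 − 935)/935 = 36.43316
P(26) = 35000 / (1 + 36.43316·e^(−0.033·26)) = 35000 / (1 + 36.43316·0.424009)
= 35000 / 16.44799 ≈ 2127.92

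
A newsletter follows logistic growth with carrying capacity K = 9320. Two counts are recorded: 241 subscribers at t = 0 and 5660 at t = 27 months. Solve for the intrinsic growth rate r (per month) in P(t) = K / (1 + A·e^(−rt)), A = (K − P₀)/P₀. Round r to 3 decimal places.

A = (9320 − 241)/241 = 37.6722
5660 = 9320/(1 + 37.6722·e^(−r·27)) → e^(−27r) = (1.64664 − 1)/37.6722 = 0.017165
r = −ln(0.017165)/27 = 4.06488/27

r ≈ 0.151 per month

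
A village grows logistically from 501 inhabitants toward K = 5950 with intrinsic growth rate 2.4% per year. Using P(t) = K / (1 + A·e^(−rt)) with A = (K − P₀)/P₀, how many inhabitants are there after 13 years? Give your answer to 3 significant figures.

≈ 664 inhabitants

A = (5950 − 501)/501 = 10.87625
P(13) = 5950 / (1 + 10.87625·e^(−0.024·13)) = 5950 / (1 + 10.87625·0.731982)
= 5950 / 8.96121 ≈ 663.97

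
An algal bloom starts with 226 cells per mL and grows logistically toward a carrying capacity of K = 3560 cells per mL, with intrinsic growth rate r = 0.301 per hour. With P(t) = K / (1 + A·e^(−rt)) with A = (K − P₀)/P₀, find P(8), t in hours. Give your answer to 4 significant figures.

A = (3560 − 226)/226 = 14.75221
P(8) = 3560 / (1 + 14.75221·e^(−0.301·8)) = 3560 / (1 + 14.75221·0.089995)
= 3560 / 2.32763 ≈ 1529.45

≈ 1,529 cells per mL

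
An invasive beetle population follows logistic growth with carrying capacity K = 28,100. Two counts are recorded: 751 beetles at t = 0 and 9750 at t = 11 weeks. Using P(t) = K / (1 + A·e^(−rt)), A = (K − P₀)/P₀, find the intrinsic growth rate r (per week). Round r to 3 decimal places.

r ≈ 0.269 per week

A = (28100 − 751)/751 = 36.41678
9750 = 28100/(1 + 36.41678·e^(−r·11)) → e^(−11r) = (2.88205 − 1)/36.41678 = 0.051681
r = −ln(0.051681)/11 = 2.96267/11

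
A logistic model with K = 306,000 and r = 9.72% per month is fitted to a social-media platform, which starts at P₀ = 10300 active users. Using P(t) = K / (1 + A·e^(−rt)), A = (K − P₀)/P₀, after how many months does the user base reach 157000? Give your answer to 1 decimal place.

A = (306000 − 10300)/10300 = 28.70874
157000 = 306000/(1 + 28.70874·e^(−0.0972t)) → 1 + 28.70874·e^(−0.0972t) = 1.94904
e^(−0.0972t) = 0.033058 → t = ln(30.25015)/0.0972 = 3.4095/0.0972

t ≈ 35.1 months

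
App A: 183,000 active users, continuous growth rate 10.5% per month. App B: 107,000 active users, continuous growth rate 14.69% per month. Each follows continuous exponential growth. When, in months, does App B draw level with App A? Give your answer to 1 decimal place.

t ≈ 12.8 months

183000·e^(0.105t) = 107000·e^(0.1469t)
183000/107000 = e^((0.1469 − 0.105)t) → ln(1.71028) = 0.0419·t
t = 0.53666 / 0.0419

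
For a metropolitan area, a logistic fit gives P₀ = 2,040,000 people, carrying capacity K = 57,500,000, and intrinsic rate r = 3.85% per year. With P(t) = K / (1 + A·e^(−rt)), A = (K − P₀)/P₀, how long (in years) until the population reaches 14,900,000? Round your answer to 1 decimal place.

A = (57500000 − 2040000)/2040000 = 27.18627
14900000 = 57500000/(1 + 27.18627·e^(−0.0385t)) → 1 + 27.18627·e^(−0.0385t) = 3.85906
e^(−0.0385t) = 0.105166 → t = ln(9.50881)/0.0385 = 2.25222/0.0385

t ≈ 58.5 years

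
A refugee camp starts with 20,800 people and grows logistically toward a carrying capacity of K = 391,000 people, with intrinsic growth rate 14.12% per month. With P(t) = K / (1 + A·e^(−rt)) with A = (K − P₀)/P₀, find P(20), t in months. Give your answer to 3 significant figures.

A = (391000 − 20800)/20800 = 17.79808
P(20) = 391000 / (1 + 17.79808·e^(−0.1412·20)) = 391000 / (1 + 17.79808·0.059368)
= 391000 / 2.05664 ≈ 190116.27

≈ 190,000 people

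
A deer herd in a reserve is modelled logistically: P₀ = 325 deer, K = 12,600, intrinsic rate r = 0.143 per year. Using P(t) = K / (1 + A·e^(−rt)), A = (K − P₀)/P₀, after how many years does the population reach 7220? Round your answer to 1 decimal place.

t ≈ 27.5 years

A = (12600 − 325)/325 = 37.76923
7220 = 12600/(1 + 37.76923·e^(−0.143t)) → 1 + 37.76923·e^(−0.143t) = 1.74515
e^(−0.143t) = 0.019729 → t = ln(50.68659)/0.143 = 3.92566/0.143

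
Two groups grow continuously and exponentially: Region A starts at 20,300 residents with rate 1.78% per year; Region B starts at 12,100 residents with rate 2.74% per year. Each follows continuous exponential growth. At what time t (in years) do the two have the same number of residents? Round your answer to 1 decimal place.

20300·e^(0.0178t) = 12100·e^(0.0274t)
20300/12100 = e^((0.0274 − 0.0178)t) → ln(1.67769) = 0.0096·t
t = 0.51742 / 0.0096

t ≈ 53.9 years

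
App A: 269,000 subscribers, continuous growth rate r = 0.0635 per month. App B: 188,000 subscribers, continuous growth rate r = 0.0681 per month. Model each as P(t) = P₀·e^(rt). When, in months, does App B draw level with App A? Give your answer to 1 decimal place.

t ≈ 77.9 months

269000·e^(0.0635t) = 188000·e^(0.0681t)
269000/188000 = e^((0.0681 − 0.0635)t) → ln(1.43085) = 0.0046·t
t = 0.35827 / 0.0046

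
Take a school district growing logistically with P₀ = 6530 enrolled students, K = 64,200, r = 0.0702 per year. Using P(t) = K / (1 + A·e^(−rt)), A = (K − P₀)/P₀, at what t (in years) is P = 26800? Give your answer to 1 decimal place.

t ≈ 26.3 years

A = (64200 − 6530)/6530 = 8.83155
26800 = 64200/(1 + 8.83155·e^(−0.0702t)) → 1 + 8.83155·e^(−0.0702t) = 2.39552
e^(−0.0702t) = 0.158016 → t = ln(6.32849)/0.0702 = 1.84506/0.0702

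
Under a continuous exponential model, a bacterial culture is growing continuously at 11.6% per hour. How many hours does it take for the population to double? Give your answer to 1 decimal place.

doubling time = ln(2) / |r| = 0.69315 / 0.116

doubling time ≈ 6.0 hours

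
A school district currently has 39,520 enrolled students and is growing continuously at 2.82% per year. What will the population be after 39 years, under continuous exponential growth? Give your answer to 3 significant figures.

≈ 119,000 enrolled students

P(39) = 39520 · e^(0.0282·39) = 39520 · e^(1.0998)
= 39520 · 3.00357 ≈ 118700.9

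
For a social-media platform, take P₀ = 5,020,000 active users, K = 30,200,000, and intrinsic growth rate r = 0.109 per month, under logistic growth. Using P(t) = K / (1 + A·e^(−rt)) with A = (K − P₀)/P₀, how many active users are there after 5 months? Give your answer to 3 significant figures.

≈ 7,730,000 active users

A = (30200000 − 5020000)/5020000 = 5.01594
P(5) = 30200000 / (1 + 5.01594·e^(−0.109·5)) = 30200000 / (1 + 5.01594·0.579842)
= 30200000 / 3.90845 ≈ 7726849.38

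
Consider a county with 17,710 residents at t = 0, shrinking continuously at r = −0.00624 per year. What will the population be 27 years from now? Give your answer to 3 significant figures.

≈ 15,000 residents

P(27) = 17710 · e^(-0.00624·27) = 17710 · e^(-0.16848)
= 17710 · 0.84495 ≈ 14964.03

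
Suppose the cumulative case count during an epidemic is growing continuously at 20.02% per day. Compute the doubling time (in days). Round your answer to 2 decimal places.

doubling time ≈ 3.46 days

doubling time = ln(2) / |r| = 0.69315 / 0.2002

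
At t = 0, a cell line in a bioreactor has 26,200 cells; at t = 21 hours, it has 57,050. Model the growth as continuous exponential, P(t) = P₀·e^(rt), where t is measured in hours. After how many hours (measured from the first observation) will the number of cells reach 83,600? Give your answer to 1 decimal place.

t ≈ 31.3 hours

r = ln(57050/26200) / 21 ≈ 0.037056 per hour
t = ln(83600/26200) / r = 1.16028 / 0.037056 ≈ 31.312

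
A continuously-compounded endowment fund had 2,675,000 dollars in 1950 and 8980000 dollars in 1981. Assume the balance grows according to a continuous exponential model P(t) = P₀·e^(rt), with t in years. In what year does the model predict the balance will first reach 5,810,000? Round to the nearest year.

year 1970

r = ln(8980000/2675000) / 31 = 1.21105/31 ≈ 0.039066 per year
t = ln(5810000/2675000) / r = 0.77563/0.039066 ≈ 19.85 years after 1950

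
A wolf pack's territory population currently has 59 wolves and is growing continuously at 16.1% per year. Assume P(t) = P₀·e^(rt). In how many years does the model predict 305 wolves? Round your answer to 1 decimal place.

305 = 59 · e^(0.161·t)
t = ln(305/59) / 0.161 = ln(5.16949) / 0.161 = 1.64277 / 0.161

t ≈ 10.2 years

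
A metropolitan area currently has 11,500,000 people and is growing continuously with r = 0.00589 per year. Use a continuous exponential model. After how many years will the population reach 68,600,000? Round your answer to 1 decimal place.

t ≈ 303.2 years

68600000 = 11500000 · e^(0.00589·t)
t = ln(68600000/11500000) / 0.00589 = ln(5.96522) / 0.00589 = 1.78595 / 0.00589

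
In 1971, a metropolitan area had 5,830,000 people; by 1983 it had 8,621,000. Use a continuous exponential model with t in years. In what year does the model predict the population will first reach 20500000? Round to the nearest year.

r = ln(8621000/5830000) / 12 = 0.39118/12 ≈ 0.032599 per year
t = ln(20500000/5830000) / r = 1.25741/0.032599 ≈ 38.57 years after 1971

year 2010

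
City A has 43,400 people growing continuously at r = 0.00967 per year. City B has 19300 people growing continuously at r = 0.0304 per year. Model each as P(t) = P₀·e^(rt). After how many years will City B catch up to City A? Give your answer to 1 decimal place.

43400·e^(0.00967t) = 19300·e^(0.0304t)
43400/19300 = e^((0.0304 − 0.00967)t) → ln(2.2487) = 0.02073·t
t = 0.81035 / 0.02073

t ≈ 39.1 years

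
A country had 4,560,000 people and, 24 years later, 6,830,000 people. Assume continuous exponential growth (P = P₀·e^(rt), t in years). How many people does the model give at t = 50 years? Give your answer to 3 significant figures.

≈ 10,600,000 people

r = ln(6830000/4560000) / 24 ≈ 0.016833 per year
P(50) = 4560000 · e^(0.016833·50) = 4560000 · 2.32024 ≈ 10580297.67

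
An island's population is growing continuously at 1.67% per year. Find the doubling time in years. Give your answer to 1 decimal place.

doubling time ≈ 41.5 years

doubling time = ln(2) / |r| = 0.69315 / 0.0167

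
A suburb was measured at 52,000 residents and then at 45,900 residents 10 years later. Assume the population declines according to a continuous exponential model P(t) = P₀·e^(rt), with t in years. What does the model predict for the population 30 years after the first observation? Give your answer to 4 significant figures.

≈ 35,760 residents

r = ln(45900/52000) / 10 ≈ -0.012478 per year
P(30) = 52000 · e^(-0.012478·30) = 52000 · 0.68775 ≈ 35762.79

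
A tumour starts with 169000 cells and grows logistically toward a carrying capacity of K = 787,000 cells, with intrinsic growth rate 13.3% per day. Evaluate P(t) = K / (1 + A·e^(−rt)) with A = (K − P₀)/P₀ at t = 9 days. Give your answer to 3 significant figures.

A = (787000 − 169000)/169000 = 3.6568
P(9) = 787000 / (1 + 3.6568·e^(−0.133·9)) = 787000 / (1 + 3.6568·0.302099)
= 787000 / 2.10472 ≈ 373921.9

≈ 374,000 cells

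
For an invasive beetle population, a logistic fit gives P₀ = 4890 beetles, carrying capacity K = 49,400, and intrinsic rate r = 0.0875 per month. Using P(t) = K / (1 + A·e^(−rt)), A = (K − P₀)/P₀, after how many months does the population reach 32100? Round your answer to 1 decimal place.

A = (49400 − 4890)/4890 = 9.10225
32100 = 49400/(1 + 9.10225·e^(−0.0875t)) → 1 + 9.10225·e^(−0.0875t) = 1.53894
e^(−0.0875t) = 0.05921 → t = ln(16.88915)/0.0875 = 2.82667/0.0875

t ≈ 32.3 months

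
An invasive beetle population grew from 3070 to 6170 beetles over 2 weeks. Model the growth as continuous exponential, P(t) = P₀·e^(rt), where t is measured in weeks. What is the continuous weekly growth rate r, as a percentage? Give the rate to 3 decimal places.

6170 = 3070 · e^(r·2)
e^(2r) = 6170/3070 = 2.00977
r = ln(2.00977) / 2 = 0.69802 / 2

r ≈ 34.901% per week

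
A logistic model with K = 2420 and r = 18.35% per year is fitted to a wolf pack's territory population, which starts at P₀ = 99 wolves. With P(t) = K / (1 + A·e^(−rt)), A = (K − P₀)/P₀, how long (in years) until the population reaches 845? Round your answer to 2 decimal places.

t ≈ 13.80 years

A = (2420 − 99)/99 = 23.44444
845 = 2420/(1 + 23.44444·e^(−0.1835t)) → 1 + 23.44444·e^(−0.1835t) = 2.86391
e^(−0.1835t) = 0.079503 → t = ln(12.57813)/0.1835 = 2.53196/0.1835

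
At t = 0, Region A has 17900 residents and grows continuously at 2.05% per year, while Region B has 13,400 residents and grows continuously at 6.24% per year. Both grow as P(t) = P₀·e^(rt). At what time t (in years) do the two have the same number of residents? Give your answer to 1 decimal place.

17900·e^(0.0205t) = 13400·e^(0.0624t)
17900/13400 = e^((0.0624 − 0.0205)t) → ln(1.33582) = 0.0419·t
t = 0.28955 / 0.0419

t ≈ 6.9 years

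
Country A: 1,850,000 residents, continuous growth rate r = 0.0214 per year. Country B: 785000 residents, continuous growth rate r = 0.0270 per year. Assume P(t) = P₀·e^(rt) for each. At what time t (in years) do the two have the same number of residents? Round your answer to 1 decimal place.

1850000·e^(0.0214t) = 785000·e^(0.027t)
1850000/785000 = e^((0.027 − 0.0214)t) → ln(2.35669) = 0.0056·t
t = 0.85726 / 0.0056

t ≈ 153.1 years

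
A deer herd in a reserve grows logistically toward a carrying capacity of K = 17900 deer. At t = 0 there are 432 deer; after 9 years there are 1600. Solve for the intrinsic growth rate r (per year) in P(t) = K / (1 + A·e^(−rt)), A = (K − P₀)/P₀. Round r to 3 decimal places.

r ≈ 0.153 per year

A = (17900 − 432)/432 = 40.43519
1600 = 17900/(1 + 40.43519·e^(−r·9)) → e^(−9r) = (11.1875 − 1)/40.43519 = 0.251946
r = −ln(0.251946)/9 = 1.37854/9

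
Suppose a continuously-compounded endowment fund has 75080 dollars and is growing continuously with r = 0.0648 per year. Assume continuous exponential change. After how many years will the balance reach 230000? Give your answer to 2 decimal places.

230000 = 75080 · e^(0.0648·t)
t = ln(230000/75080) / 0.0648 = ln(3.0634) / 0.0648 = 1.11953 / 0.0648

t ≈ 17.28 years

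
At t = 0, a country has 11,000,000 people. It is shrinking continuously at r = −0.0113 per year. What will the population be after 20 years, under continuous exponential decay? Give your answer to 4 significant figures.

P(20) = 11000000 · e^(-0.0113·20) = 11000000 · e^(-0.226)
= 11000000 · 0.79772 ≈ 8774899.12

≈ 8,775,000 people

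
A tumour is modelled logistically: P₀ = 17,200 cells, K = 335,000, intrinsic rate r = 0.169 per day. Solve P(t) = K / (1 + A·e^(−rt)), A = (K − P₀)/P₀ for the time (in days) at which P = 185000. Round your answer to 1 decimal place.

t ≈ 18.5 days

A = (335000 − 17200)/17200 = 18.47674
185000 = 335000/(1 + 18.47674·e^(−0.169t)) → 1 + 18.47674·e^(−0.169t) = 1.81081
e^(−0.169t) = 0.043883 → t = ln(22.78798)/0.169 = 3.12623/0.169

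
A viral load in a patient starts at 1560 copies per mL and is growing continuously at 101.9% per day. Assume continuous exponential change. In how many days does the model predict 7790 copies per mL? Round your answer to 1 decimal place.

t ≈ 1.6 days

7790 = 1560 · e^(1.019·t)
t = ln(7790/1560) / 1.019 = ln(4.99359) / 1.019 = 1.60816 / 1.019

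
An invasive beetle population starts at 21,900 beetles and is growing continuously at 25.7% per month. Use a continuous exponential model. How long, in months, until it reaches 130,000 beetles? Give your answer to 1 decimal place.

130000 = 21900 · e^(0.257·t)
t = ln(130000/21900) / 0.257 = ln(5.93607) / 0.257 = 1.78105 / 0.257

t ≈ 6.9 months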